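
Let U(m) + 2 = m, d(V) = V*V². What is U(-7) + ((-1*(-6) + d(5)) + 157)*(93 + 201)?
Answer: 84663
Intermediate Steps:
d(V) = V³
U(m) = -2 + m
U(-7) + ((-1*(-6) + d(5)) + 157)*(93 + 201) = (-2 - 7) + ((-1*(-6) + 5³) + 157)*(93 + 201) = -9 + ((6 + 125) + 157)*294 = -9 + (131 + 157)*294 = -9 + 288*294 = -9 + 84672 = 84663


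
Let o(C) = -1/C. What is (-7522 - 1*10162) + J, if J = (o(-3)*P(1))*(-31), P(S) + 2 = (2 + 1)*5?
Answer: -53455/3 ≈ -17818.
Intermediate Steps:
P(S) = 13 (P(S) = -2 + (2 + 1)*5 = -2 + 3*5 = -2 + 15 = 13)
J = -403/3 (J = (-1/(-3)*13)*(-31) = (-1*(-1/3)*13)*(-31) = ((1/3)*13)*(-31) = (13/3)*(-31) = -403/3 ≈ -134.33)
(-7522 - 1*10162) + J = (-7522 - 1*10162) - 403/3 = (-7522 - 10162) - 403/3 = -17684 - 403/3 = -53455/3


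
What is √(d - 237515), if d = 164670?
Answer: I*√72845 ≈ 269.9*I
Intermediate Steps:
√(d - 237515) = √(164670 - 237515) = √(-72845) = I*√72845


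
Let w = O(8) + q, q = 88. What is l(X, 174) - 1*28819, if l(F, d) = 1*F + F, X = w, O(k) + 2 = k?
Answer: -28631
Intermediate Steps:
O(k) = -2 + k
w = 94 (w = (-2 + 8) + 88 = 6 + 88 = 94)
X = 94
l(F, d) = 2*F (l(F, d) = F + F = 2*F)
l(X, 174) - 1*28819 = 2*94 - 1*28819 = 188 - 28819 = -28631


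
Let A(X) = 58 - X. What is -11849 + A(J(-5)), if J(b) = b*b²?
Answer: -11666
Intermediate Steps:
J(b) = b³
-11849 + A(J(-5)) = -11849 + (58 - 1*(-5)³) = -11849 + (58 - 1*(-125)) = -11849 + (58 + 125) = -11849 + 183 = -11666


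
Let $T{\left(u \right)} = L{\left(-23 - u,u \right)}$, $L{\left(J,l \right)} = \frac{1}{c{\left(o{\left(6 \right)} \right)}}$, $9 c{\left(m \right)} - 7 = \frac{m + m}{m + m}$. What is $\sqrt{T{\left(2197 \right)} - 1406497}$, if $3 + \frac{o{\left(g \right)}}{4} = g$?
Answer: $\frac{i \sqrt{22503934}}{4} \approx 1186.0 i$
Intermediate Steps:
$o{\left(g \right)} = -12 + 4 g$
$c{\left(m \right)} = \frac{8}{9}$ ($c{\left(m \right)} = \frac{7}{9} + \frac{\left(m + m\right) \frac{1}{m + m}}{9} = \frac{7}{9} + \frac{2 m \frac{1}{2 m}}{9} = \frac{7}{9} + \frac{1}{9} \cdot 1 = \frac{7}{9} + \frac{1}{9} = \frac{8}{9}$)
$L{\left(J,l \right)} = \frac{9}{8}$ ($L{\left(J,l \right)} = \frac{1}{\frac{8}{9}} = \frac{9}{8}$)
$T{\left(u \right)} = \frac{9}{8}$
$\sqrt{T{\left(2197 \right)} - 1406497} = \sqrt{\frac{9}{8} - 1406497} = \sqrt{- \frac{11251967}{8}} = \frac{i \sqrt{22503934}}{4}$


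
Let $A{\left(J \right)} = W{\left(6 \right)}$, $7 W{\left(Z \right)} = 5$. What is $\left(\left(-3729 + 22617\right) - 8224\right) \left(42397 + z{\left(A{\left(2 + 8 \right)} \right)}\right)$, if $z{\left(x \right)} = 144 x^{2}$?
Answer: $\frac{22192349192}{49} \approx 4.529 \cdot 10^{8}$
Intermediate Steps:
$W{\left(Z \right)} = \frac{5}{7}$ ($W{\left(Z \right)} = \frac{1}{7} \cdot 5 = \frac{5}{7}$)
$A{\left(J \right)} = \frac{5}{7}$
$\left(\left(-3729 + 22617\right) - 8224\right) \left(42397 + z{\left(A{\left(2 + 8 \right)} \right)}\right) = \left(\left(-3729 + 22617\right) - 8224\right) \left(42397 + 144 \left(\frac{5}{7}\right)^{2}\right) = \left(18888 - 8224\right) \left(42397 + 144 \cdot \frac{25}{49}\right) = 10664 \left(42397 + \frac{3600}{49}\right) = 10664 \cdot \frac{2081053}{49} = \frac{22192349192}{49}$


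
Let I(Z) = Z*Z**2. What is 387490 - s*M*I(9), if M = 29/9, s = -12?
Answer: 415678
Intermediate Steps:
M = 29/9 (M = 29*(1/9) = 29/9 ≈ 3.2222)
I(Z) = Z**3
387490 - s*M*I(9) = 387490 - (-12*29/9)*9**3 = 387490 - (-116)*729/3 = 387490 - 1*(-28188) = 387490 + 28188 = 415678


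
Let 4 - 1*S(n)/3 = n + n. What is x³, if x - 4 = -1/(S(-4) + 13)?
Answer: 7414875/117649 ≈ 63.025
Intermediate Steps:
S(n) = 12 - 6*n (S(n) = 12 - 3*(n + n) = 12 - 6*n)
x = 195/49 (x = 4 - 1/((12 - 6*(-4)) + 13) = 4 - 1/((12 + 24) + 13) = 4 - 1/(36 + 13) = 4 - 1/49 = 195/49 ≈ 3.9796)
x³ = (195/49)³ = 7414875/117649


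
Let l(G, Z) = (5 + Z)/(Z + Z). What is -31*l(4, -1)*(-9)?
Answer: -558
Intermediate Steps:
l(G, Z) = (5 + Z)/(2*Z) (l(G, Z) = (5 + Z)/((2*Z)) = (5 + Z)*(1/(2*Z)) = (5 + Z)/(2*Z))
-31*l(4, -1)*(-9) = -31*(5 - 1)/(2*(-1))*(-9) = -31*(-1)*4/2*(-9) = -31*(-2)*(-9) = 62*(-9) = -558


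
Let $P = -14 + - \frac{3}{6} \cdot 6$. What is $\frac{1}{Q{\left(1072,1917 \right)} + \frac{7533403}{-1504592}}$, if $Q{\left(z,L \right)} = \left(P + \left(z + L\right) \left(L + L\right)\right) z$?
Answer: $\frac{1504592}{18483785195285413} \approx 8.1401 \cdot 10^{-11}$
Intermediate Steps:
$P = -17$ ($P = -14 + \left(-3\right) \frac{1}{6} \cdot 6 = -14 - 3 = -17$)
$Q{\left(z,L \right)} = z \left(-17 + 2 L \left(L + z\right)\right)$ ($Q{\left(z,L \right)} = \left(-17 + \left(z + L\right) \left(L + L\right)\right) z = \left(-17 + \left(L + z\right) 2 L\right) z = \left(-17 + 2 L \left(L + z\right)\right) z = z \left(-17 + 2 L \left(L + z\right)\right)$)
$\frac{1}{Q{\left(1072,1917 \right)} + \frac{7533403}{-1504592}} = \frac{1}{1072 \left(-17 + 2 \cdot 1917^{2} + 2 \cdot 1917 \cdot 1072\right) + \frac{7533403}{-1504592}} = \frac{1}{1072 \left(-17 + 2 \cdot 3674889 + 4110048\right) + 7533403 \left(- \frac{1}{1504592}\right)} = \frac{1}{1072 \left(-17 + 7349778 + 4110048\right) - \frac{7533403}{1504592}} = \frac{1}{1072 \cdot 11459809 - \frac{7533403}{1504592}} = \frac{1}{12284915248 - \frac{7533403}{1504592}} = \frac{1}{\frac{18483785195285413}{1504592}} = \frac{1504592}{18483785195285413}$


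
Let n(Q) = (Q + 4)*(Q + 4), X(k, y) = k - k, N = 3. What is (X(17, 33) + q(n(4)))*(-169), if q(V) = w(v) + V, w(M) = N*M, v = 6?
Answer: -13858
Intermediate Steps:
w(M) = 3*M
X(k, y) = 0
n(Q) = (4 + Q)² (n(Q) = (4 + Q)*(4 + Q) = (4 + Q)²)
q(V) = 18 + V (q(V) = 3*6 + V = 18 + V)
(X(17, 33) + q(n(4)))*(-169) = (0 + (18 + (4 + 4)²))*(-169) = (0 + (18 + 8²))*(-169) = (0 + (18 + 64))*(-169) = (0 + 82)*(-169) = 82*(-169) = -13858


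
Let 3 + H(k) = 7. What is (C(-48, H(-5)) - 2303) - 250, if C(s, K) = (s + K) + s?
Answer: -2645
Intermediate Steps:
H(k) = 4 (H(k) = -3 + 7 = 4)
C(s, K) = K + 2*s (C(s, K) = (K + s) + s = K + 2*s)
(C(-48, H(-5)) - 2303) - 250 = ((4 + 2*(-48)) - 2303) - 250 = ((4 - 96) - 2303) - 250 = (-92 - 2303) - 250 = -2395 - 250 = -2645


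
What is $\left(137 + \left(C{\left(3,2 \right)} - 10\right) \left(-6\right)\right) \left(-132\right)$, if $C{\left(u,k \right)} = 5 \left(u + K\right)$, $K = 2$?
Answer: $-6204$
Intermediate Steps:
$C{\left(u,k \right)} = 10 + 5 u$ ($C{\left(u,k \right)} = 5 \left(u + 2\right) = 5 \left(2 + u\right) = 10 + 5 u$)
$\left(137 + \left(C{\left(3,2 \right)} - 10\right) \left(-6\right)\right) \left(-132\right) = \left(137 + \left(\left(10 + 5 \cdot 3\right) - 10\right) \left(-6\right)\right) \left(-132\right) = \left(137 + \left(\left(10 + 15\right) - 10\right) \left(-6\right)\right) \left(-132\right) = \left(137 + \left(25 - 10\right) \left(-6\right)\right) \left(-132\right) = \left(137 + 15 \left(-6\right)\right) \left(-132\right) = \left(137 - 90\right) \left(-132\right) = 47 \left(-132\right) = -6204$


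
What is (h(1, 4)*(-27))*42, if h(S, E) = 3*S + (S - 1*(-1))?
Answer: -5670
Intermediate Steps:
h(S, E) = 1 + 4*S (h(S, E) = 3*S + (S + 1) = 3*S + (1 + S) = 1 + 4*S)
(h(1, 4)*(-27))*42 = ((1 + 4*1)*(-27))*42 = ((1 + 4)*(-27))*42 = (5*(-27))*42 = -135*42 = -5670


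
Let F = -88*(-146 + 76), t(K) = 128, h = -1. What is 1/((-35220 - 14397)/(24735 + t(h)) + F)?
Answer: 24863/153106463 ≈ 0.00016239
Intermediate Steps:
F = 6160 (F = -88*(-70) = 6160)
1/((-35220 - 14397)/(24735 + t(h)) + F) = 1/((-35220 - 14397)/(24735 + 128) + 6160) = 1/(-49617/24863 + 6160) = 1/(153106463/24863) = 24863/153106463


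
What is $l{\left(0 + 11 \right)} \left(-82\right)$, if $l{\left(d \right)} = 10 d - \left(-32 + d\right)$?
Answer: $-10742$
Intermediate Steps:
$l{\left(d \right)} = 32 + 9 d$
$l{\left(0 + 11 \right)} \left(-82\right) = \left(32 + 9 \left(0 + 11\right)\right) \left(-82\right) = \left(32 + 9 \cdot 11\right) \left(-82\right) = \left(32 + 99\right) \left(-82\right) = 131 \left(-82\right) = -10742$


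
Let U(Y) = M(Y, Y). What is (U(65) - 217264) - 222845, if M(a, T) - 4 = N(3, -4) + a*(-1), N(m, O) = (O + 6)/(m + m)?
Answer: -1320509/3 ≈ -4.4017e+5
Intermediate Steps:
N(m, O) = (6 + O)/(2*m) (N(m, O) = (6 + O)/((2*m)) = (6 + O)*(1/(2*m)) = (6 + O)/(2*m))
M(a, T) = 13/3 - a (M(a, T) = 4 + ((½)*(6 - 4)/3 + a*(-1)) = 4 + ((½)*(⅓)*2 - a) = 4 + (⅓ - a) = 13/3 - a)
U(Y) = 13/3 - Y
(U(65) - 217264) - 222845 = ((13/3 - 1*65) - 217264) - 222845 = ((13/3 - 65) - 217264) - 222845 = (-182/3 - 217264) - 222845 = -651974/3 - 222845 = -1320509/3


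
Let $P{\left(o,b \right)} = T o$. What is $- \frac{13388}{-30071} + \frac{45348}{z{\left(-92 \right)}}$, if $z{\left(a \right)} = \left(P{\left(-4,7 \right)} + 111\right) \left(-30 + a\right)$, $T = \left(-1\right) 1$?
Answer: $- \frac{587913034}{210948065} \approx -2.787$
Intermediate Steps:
$T = -1$
$P{\left(o,b \right)} = - o$
$z{\left(a \right)} = -3450 + 115 a$ ($z{\left(a \right)} = \left(\left(-1\right) \left(-4\right) + 111\right) \left(-30 + a\right) = \left(4 + 111\right) \left(-30 + a\right) = 115 \left(-30 + a\right) = -3450 + 115 a$)
$- \frac{13388}{-30071} + \frac{45348}{z{\left(-92 \right)}} = - \frac{13388}{-30071} + \frac{45348}{-3450 + 115 \left(-92\right)} = \left(-13388\right) \left(- \frac{1}{30071}\right) + \frac{45348}{-3450 - 10580} = \frac{13388}{30071} + \frac{45348}{-14030} = \frac{13388}{30071} + 45348 \left(- \frac{1}{14030}\right) = \frac{13388}{30071} - \frac{22674}{7015} = - \frac{587913034}{210948065}$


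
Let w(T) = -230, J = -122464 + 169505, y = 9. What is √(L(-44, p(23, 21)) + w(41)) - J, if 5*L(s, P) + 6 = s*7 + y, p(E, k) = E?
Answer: -47041 + I*√291 ≈ -47041.0 + 17.059*I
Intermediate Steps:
L(s, P) = ⅗ + 7*s/5 (L(s, P) = -6/5 + (s*7 + 9)/5 = -6/5 + (7*s + 9)/5 = -6/5 + (9 + 7*s)/5 = -6/5 + (9/5 + 7*s/5) = ⅗ + 7*s/5)
J = 47041
√(L(-44, p(23, 21)) + w(41)) - J = √((⅗ + (7/5)*(-44)) - 230) - 1*47041 = √((⅗ - 308/5) - 230) - 47041 = √(-61 - 230) - 47041 = √(-291) - 47041 = I*√291 - 47041 = -47041 + I*√291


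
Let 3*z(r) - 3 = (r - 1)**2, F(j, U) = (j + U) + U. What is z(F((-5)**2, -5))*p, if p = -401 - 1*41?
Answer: -87958/3 ≈ -29319.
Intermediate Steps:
F(j, U) = j + 2*U (F(j, U) = (U + j) + U = j + 2*U)
z(r) = 1 + (-1 + r)**2/3 (z(r) = 1 + (r - 1)**2/3 = 1 + (-1 + r)**2/3)
p = -442 (p = -401 - 41 = -442)
z(F((-5)**2, -5))*p = (1 + (-1 + ((-5)**2 + 2*(-5)))**2/3)*(-442) = (1 + (-1 + (25 - 10))**2/3)*(-442) = (1 + (-1 + 15)**2/3)*(-442) = (1 + (1/3)*14**2)*(-442) = (1 + (1/3)*196)*(-442) = (1 + 196/3)*(-442) = (199/3)*(-442) = -87958/3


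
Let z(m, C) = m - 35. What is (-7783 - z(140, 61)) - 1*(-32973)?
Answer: 25085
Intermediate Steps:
z(m, C) = -35 + m
(-7783 - z(140, 61)) - 1*(-32973) = (-7783 - (-35 + 140)) - 1*(-32973) = (-7783 - 1*105) + 32973 = (-7783 - 105) + 32973 = -7888 + 32973 = 25085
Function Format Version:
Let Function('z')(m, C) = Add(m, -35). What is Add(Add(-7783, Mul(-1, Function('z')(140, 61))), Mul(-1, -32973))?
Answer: 25085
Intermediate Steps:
Function('z')(m, C) = Add(-35, m)
Add(Add(-7783, Mul(-1, Function('z')(140, 61))), Mul(-1, -32973)) = Add(Add(-7783, Mul(-1, Add(-35, 140))), Mul(-1, -32973)) = Add(Add(-7783, Mul(-1, 105)), 32973) = Add(Add(-7783, -105), 32973) = Add(-7888, 32973) = 25085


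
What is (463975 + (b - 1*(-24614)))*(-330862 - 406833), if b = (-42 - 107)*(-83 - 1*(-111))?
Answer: -357351998815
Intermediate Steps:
b = -4172 (b = -149*(-83 + 111) = -149*28 = -4172)
(463975 + (b - 1*(-24614)))*(-330862 - 406833) = (463975 + (-4172 - 1*(-24614)))*(-330862 - 406833) = (463975 + (-4172 + 24614))*(-737695) = (463975 + 20442)*(-737695) = 484417*(-737695) = -357351998815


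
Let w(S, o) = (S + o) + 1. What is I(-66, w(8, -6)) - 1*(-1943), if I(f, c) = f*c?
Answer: 1745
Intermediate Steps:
w(S, o) = 1 + S + o
I(f, c) = c*f
I(-66, w(8, -6)) - 1*(-1943) = (1 + 8 - 6)*(-66) - 1*(-1943) = 3*(-66) + 1943 = -198 + 1943 = 1745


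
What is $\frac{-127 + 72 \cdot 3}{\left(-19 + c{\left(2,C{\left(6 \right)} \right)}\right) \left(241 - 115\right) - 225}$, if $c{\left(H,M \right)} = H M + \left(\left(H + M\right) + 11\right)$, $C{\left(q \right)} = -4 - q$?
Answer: $- \frac{89}{4761} \approx -0.018694$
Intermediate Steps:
$c{\left(H,M \right)} = 11 + H + M + H M$ ($c{\left(H,M \right)} = H M + \left(11 + H + M\right) = 11 + H + M + H M$)
$\frac{-127 + 72 \cdot 3}{\left(-19 + c{\left(2,C{\left(6 \right)} \right)}\right) \left(241 - 115\right) - 225} = \frac{-127 + 72 \cdot 3}{\left(-19 + \left(11 + 2 - 10 + 2 \left(-4 - 6\right)\right)\right) \left(241 - 115\right) - 225} = \frac{-127 + 216}{\left(-19 + \left(11 + 2 - 10 + 2 \left(-4 - 6\right)\right)\right) 126 - 225} = \frac{89}{\left(-19 + \left(11 + 2 - 10 + 2 \left(-10\right)\right)\right) 126 - 225} = \frac{89}{\left(-19 + \left(11 + 2 - 10 - 20\right)\right) 126 - 225} = \frac{89}{\left(-19 - 17\right) 126 - 225} = \frac{89}{\left(-36\right) 126 - 225} = \frac{89}{-4536 - 225} = \frac{89}{-4761} = 89 \left(- \frac{1}{4761}\right) = - \frac{89}{4761}$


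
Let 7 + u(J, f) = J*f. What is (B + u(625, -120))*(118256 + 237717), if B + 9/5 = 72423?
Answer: -4602374917/5 ≈ -9.2047e+8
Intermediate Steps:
B = 362106/5 (B = -9/5 + 72423 = 362106/5 ≈ 72421.)
u(J, f) = -7 + J*f
(B + u(625, -120))*(118256 + 237717) = (362106/5 + (-7 + 625*(-120)))*(118256 + 237717) = (362106/5 + (-7 - 75000))*355973 = (362106/5 - 75007)*355973 = -12929/5*355973 = -4602374917/5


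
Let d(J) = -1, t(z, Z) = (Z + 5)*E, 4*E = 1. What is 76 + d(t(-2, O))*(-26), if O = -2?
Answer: 102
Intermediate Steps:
E = 1/4 (E = (1/4)*1 = 1/4 ≈ 0.25000)
t(z, Z) = 5/4 + Z/4 (t(z, Z) = (Z + 5)*(1/4) = (5 + Z)*(1/4) = 5/4 + Z/4)
76 + d(t(-2, O))*(-26) = 76 - 1*(-26) = 76 + 26 = 102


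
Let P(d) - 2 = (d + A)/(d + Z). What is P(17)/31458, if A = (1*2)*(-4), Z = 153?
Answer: 349/5347860 ≈ 6.5260e-5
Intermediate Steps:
A = -8 (A = 2*(-4) = -8)
P(d) = 2 + (-8 + d)/(153 + d) (P(d) = 2 + (d - 8)/(d + 153) = 2 + (-8 + d)/(153 + d))
P(17)/31458 = ((298 + 3*17)/(153 + 17))/31458 = ((298 + 51)/170)*(1/31458) = ((1/170)*349)*(1/31458) = (349/170)*(1/31458) = 349/5347860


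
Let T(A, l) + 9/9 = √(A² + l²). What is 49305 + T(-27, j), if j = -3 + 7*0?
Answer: 49304 + 3*√82 ≈ 49331.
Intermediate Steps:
j = -3 (j = -3 + 0 = -3)
T(A, l) = -1 + √(A² + l²)
49305 + T(-27, j) = 49305 + (-1 + √((-27)² + (-3)²)) = 49305 + (-1 + √(729 + 9)) = 49305 + (-1 + √738) = 49305 + (-1 + 3*√82) = 49304 + 3*√82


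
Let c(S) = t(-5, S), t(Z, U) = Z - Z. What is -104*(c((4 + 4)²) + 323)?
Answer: -33592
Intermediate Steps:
t(Z, U) = 0
c(S) = 0
-104*(c((4 + 4)²) + 323) = -104*(0 + 323) = -104*323 = -33592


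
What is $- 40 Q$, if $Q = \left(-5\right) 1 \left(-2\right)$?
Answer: $-400$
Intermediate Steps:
$Q = 10$ ($Q = \left(-5\right) \left(-2\right) = 10$)
$- 40 Q = \left(-40\right) 10 = -400$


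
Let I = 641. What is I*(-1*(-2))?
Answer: 1282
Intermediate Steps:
I*(-1*(-2)) = 641*(-1*(-2)) = 641*2 = 1282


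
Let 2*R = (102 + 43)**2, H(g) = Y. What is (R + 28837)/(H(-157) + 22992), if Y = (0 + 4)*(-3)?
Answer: 26233/15320 ≈ 1.7123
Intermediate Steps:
Y = -12 (Y = 4*(-3) = -12)
H(g) = -12
R = 21025/2 (R = (102 + 43)**2/2 = (1/2)*145**2 = (1/2)*21025 = 21025/2 ≈ 10513.)
(R + 28837)/(H(-157) + 22992) = (21025/2 + 28837)/(-12 + 22992) = (78699/2)/22980 = (78699/2)*(1/22980) = 26233/15320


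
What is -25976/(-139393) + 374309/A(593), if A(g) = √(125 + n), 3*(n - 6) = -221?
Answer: 25976/139393 + 374309*√129/86 ≈ 49434.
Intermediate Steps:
n = -203/3 (n = 6 + (⅓)*(-221) = 6 - 221/3 = -203/3 ≈ -67.667)
A(g) = 2*√129/3 (A(g) = √(125 - 203/3) = √(172/3) = 2*√129/3)
-25976/(-139393) + 374309/A(593) = -25976/(-139393) + 374309/((2*√129/3)) = -25976*(-1/139393) + 374309*(√129/86) = 25976/139393 + 374309*√129/86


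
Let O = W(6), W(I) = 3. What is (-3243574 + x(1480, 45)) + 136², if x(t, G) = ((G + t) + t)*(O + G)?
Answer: -3080838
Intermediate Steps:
O = 3
x(t, G) = (3 + G)*(G + 2*t) (x(t, G) = ((G + t) + t)*(3 + G) = (G + 2*t)*(3 + G) = (3 + G)*(G + 2*t))
(-3243574 + x(1480, 45)) + 136² = (-3243574 + (45² + 3*45 + 6*1480 + 2*45*1480)) + 136² = (-3243574 + (2025 + 135 + 8880 + 133200)) + 18496 = (-3243574 + 144240) + 18496 = -3099334 + 18496 = -3080838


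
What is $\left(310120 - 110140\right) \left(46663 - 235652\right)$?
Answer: $-37794020220$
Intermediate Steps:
$\left(310120 - 110140\right) \left(46663 - 235652\right) = 199980 \left(-188989\right) = -37794020220$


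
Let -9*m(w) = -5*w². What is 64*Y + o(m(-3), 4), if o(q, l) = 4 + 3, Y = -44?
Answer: -2809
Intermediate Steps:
m(w) = 5*w²/9 (m(w) = -(-5)*w²/9 = 5*w²/9)
o(q, l) = 7
64*Y + o(m(-3), 4) = 64*(-44) + 7 = -2816 + 7 = -2809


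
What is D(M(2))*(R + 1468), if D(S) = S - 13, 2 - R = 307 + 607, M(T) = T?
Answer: -6116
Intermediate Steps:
R = -912 (R = 2 - (307 + 607) = 2 - 1*914 = 2 - 914 = -912)
D(S) = -13 + S
D(M(2))*(R + 1468) = (-13 + 2)*(-912 + 1468) = -11*556 = -6116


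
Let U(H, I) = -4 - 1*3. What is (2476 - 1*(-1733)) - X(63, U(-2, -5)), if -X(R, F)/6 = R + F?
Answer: 4545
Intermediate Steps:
U(H, I) = -7 (U(H, I) = -4 - 3 = -7)
X(R, F) = -6*F - 6*R (X(R, F) = -6*(R + F) = -6*(F + R) = -6*F - 6*R)
(2476 - 1*(-1733)) - X(63, U(-2, -5)) = (2476 - 1*(-1733)) - (-6*(-7) - 6*63) = (2476 + 1733) - (42 - 378) = 4209 - 1*(-336) = 4209 + 336 = 4545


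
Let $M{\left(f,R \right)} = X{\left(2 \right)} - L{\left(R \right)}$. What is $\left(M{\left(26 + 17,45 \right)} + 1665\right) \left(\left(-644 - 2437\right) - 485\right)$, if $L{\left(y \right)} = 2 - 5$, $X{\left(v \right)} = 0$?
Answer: $-5948088$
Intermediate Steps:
$L{\left(y \right)} = -3$
$M{\left(f,R \right)} = 3$ ($M{\left(f,R \right)} = 0 - -3 = 0 + 3 = 3$)
$\left(M{\left(26 + 17,45 \right)} + 1665\right) \left(\left(-644 - 2437\right) - 485\right) = \left(3 + 1665\right) \left(\left(-644 - 2437\right) - 485\right) = 1668 \left(-3081 - 485\right) = 1668 \left(-3566\right) = -5948088$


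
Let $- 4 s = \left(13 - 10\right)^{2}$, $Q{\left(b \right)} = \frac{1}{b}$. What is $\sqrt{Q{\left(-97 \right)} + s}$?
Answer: $\frac{i \sqrt{85069}}{194} \approx 1.5034 i$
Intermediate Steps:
$s = - \frac{9}{4}$ ($s = - \frac{\left(13 - 10\right)^{2}}{4} = - \frac{3^{2}}{4} = \left(- \frac{1}{4}\right) 9 = - \frac{9}{4} \approx -2.25$)
$\sqrt{Q{\left(-97 \right)} + s} = \sqrt{\frac{1}{-97} - \frac{9}{4}} = \sqrt{- \frac{1}{97} - \frac{9}{4}} = \sqrt{- \frac{877}{388}} = \frac{i \sqrt{85069}}{194}$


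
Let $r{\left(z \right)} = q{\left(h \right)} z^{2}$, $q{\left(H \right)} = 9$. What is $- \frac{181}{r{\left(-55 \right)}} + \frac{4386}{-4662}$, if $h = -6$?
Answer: $- \frac{6680704}{7051275} \approx -0.94745$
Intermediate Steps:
$r{\left(z \right)} = 9 z^{2}$
$- \frac{181}{r{\left(-55 \right)}} + \frac{4386}{-4662} = - \frac{181}{9 \left(-55\right)^{2}} + \frac{4386}{-4662} = - \frac{181}{9 \cdot 3025} + 4386 \left(- \frac{1}{4662}\right) = - \frac{181}{27225} - \frac{731}{777} = - \frac{6680704}{7051275}$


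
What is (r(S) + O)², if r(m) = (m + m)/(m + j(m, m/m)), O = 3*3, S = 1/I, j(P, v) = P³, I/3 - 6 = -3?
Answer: 202500/1681 ≈ 120.46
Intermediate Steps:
I = 9 (I = 18 + 3*(-3) = 18 - 9 = 9)
S = ⅑ (S = 1/9 = ⅑ ≈ 0.11111)
O = 9
r(m) = 2*m/(m + m³) (r(m) = (m + m)/(m + m³) = (2*m)/(m + m³) = 2*m/(m + m³))
(r(S) + O)² = (2/(1 + (⅑)²) + 9)² = (2/(1 + 1/81) + 9)² = (2/(82/81) + 9)² = (2*(81/82) + 9)² = (81/41 + 9)² = (450/41)² = 202500/1681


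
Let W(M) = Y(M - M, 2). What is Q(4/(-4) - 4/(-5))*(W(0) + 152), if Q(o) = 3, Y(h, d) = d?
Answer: 462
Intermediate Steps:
W(M) = 2
Q(4/(-4) - 4/(-5))*(W(0) + 152) = 3*(2 + 152) = 3*154 = 462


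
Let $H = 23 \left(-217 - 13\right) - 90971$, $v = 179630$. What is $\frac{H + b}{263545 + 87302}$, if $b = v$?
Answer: $\frac{83369}{350847} \approx 0.23762$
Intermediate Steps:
$b = 179630$
$H = -96261$ ($H = 23 \left(-230\right) - 90971 = -5290 - 90971 = -96261$)
$\frac{H + b}{263545 + 87302} = \frac{-96261 + 179630}{263545 + 87302} = \frac{83369}{350847}$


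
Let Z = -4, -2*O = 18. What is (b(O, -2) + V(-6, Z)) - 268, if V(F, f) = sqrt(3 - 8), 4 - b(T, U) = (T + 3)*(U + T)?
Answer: -330 + I*sqrt(5) ≈ -330.0 + 2.2361*I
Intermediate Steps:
O = -9 (O = -1/2*18 = -9)
b(T, U) = 4 - (3 + T)*(T + U) (b(T, U) = 4 - (T + 3)*(U + T) = 4 - (3 + T)*(T + U))
V(F, f) = I*sqrt(5) (V(F, f) = sqrt(-5) = I*sqrt(5))
(b(O, -2) + V(-6, Z)) - 268 = ((4 - 1*(-9)**2 - 3*(-9) - 3*(-2) - 1*(-9)*(-2)) + I*sqrt(5)) - 268 = ((4 - 1*81 + 27 + 6 - 18) + I*sqrt(5)) - 268 = ((4 - 81 + 27 + 6 - 18) + I*sqrt(5)) - 268 = (-62 + I*sqrt(5)) - 268 = -330 + I*sqrt(5)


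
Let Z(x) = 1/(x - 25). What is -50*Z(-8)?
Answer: 50/33 ≈ 1.5152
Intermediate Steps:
Z(x) = 1/(-25 + x)
-50*Z(-8) = -50/(-25 - 8) = -50/(-33) = -50*(-1/33) = 50/33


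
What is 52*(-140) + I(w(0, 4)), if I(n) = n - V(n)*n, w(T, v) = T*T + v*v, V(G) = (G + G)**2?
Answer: -23648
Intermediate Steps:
V(G) = 4*G**2 (V(G) = (2*G)**2 = 4*G**2)
w(T, v) = T**2 + v**2
I(n) = n - 4*n**3 (I(n) = n - 4*n**2*n = n - 4*n**3)
52*(-140) + I(w(0, 4)) = 52*(-140) + ((0**2 + 4**2) - 4*(0**2 + 4**2)**3) = -7280 + ((0 + 16) - 4*(0 + 16)**3) = -7280 + (16 - 4*16**3) = -7280 + (16 - 4*4096) = -7280 + (16 - 16384) = -7280 - 16368 = -23648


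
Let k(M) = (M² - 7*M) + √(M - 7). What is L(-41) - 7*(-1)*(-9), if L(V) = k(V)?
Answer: 1905 + 4*I*√3 ≈ 1905.0 + 6.9282*I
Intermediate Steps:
k(M) = M² + √(-7 + M) - 7*M (k(M) = (M² - 7*M) + √(-7 + M) = M² + √(-7 + M) - 7*M)
L(V) = V² + √(-7 + V) - 7*V
L(-41) - 7*(-1)*(-9) = ((-41)² + √(-7 - 41) - 7*(-41)) - 7*(-1)*(-9) = (1681 + √(-48) + 287) + 7*(-9) = (1681 + 4*I*√3 + 287) - 63 = (1968 + 4*I*√3) - 63 = 1905 + 4*I*√3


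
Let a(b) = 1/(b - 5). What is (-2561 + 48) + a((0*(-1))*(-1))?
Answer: -12566/5 ≈ -2513.2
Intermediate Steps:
a(b) = 1/(-5 + b)
(-2561 + 48) + a((0*(-1))*(-1)) = (-2561 + 48) + 1/(-5 + (0*(-1))*(-1)) = -2513 + 1/(-5 + 0*(-1)) = -2513 + 1/(-5 + 0) = -2513 + 1/(-5) = -2513 - ⅕ = -12566/5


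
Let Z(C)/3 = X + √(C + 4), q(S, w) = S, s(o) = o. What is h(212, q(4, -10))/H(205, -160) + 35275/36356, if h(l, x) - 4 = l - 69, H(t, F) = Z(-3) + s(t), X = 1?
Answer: 12787357/7671116 ≈ 1.6669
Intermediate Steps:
Z(C) = 3 + 3*√(4 + C) (Z(C) = 3*(1 + √(C + 4)) = 3*(1 + √(4 + C)) = 3 + 3*√(4 + C))
H(t, F) = 6 + t (H(t, F) = (3 + 3*√(4 - 3)) + t = (3 + 3*√1) + t = (3 + 3*1) + t = (3 + 3) + t = 6 + t)
h(l, x) = -65 + l (h(l, x) = 4 + (l - 69) = 4 + (-69 + l) = -65 + l)
h(212, q(4, -10))/H(205, -160) + 35275/36356 = (-65 + 212)/(6 + 205) + 35275/36356 = 147/211 + 35275*(1/36356) = 147*(1/211) + 35275/36356 = 147/211 + 35275/36356 = 12787357/7671116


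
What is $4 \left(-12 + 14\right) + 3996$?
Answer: $4004$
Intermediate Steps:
$4 \left(-12 + 14\right) + 3996 = 4 \cdot 2 + 3996 = 8 + 3996 = 4004$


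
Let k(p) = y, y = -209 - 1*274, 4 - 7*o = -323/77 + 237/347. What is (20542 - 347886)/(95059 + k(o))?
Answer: -20459/5911 ≈ -3.4612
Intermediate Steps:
o = 200708/187033 (o = 4/7 - (-323/77 + 237/347)/7 = 4/7 - 1/7*(-93832/26719) = 4/7 + 93832/187033 = 200708/187033 ≈ 1.0731)
y = -483 (y = -209 - 274 = -483)
k(p) = -483
(20542 - 347886)/(95059 + k(o)) = (20542 - 347886)/(95059 - 483) = -327344/94576 = -327344*1/94576 = -20459/5911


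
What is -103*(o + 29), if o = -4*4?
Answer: -1339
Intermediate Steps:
o = -16
-103*(o + 29) = -103*(-16 + 29) = -103*13 = -1339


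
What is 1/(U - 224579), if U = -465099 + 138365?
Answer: -1/551313 ≈ -1.8139e-6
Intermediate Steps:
U = -326734
1/(U - 224579) = 1/(-326734 - 224579) = 1/(-551313) = -1/551313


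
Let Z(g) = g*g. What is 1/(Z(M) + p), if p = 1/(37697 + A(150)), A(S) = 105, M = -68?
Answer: 37802/174796449 ≈ 0.00021626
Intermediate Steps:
Z(g) = g**2
p = 1/37802 (p = 1/(37697 + 105) = 1/37802 ≈ 2.6454e-5)
1/(Z(M) + p) = 1/((-68)**2 + 1/37802) = 1/(4624 + 1/37802) = 1/(174796449/37802) = 37802/174796449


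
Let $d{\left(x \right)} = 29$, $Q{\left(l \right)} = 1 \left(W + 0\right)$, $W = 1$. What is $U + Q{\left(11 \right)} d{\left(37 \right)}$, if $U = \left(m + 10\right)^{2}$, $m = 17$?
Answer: $758$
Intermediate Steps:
$Q{\left(l \right)} = 1$ ($Q{\left(l \right)} = 1 \left(1 + 0\right) = 1 \cdot 1 = 1$)
$U = 729$ ($U = \left(17 + 10\right)^{2} = 27^{2} = 729$)
$U + Q{\left(11 \right)} d{\left(37 \right)} = 729 + 1 \cdot 29 = 729 + 29 = 758$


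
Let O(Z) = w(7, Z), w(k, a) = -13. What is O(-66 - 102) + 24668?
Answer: 24655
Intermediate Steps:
O(Z) = -13
O(-66 - 102) + 24668 = -13 + 24668 = 24655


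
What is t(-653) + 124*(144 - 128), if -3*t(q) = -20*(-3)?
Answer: 1964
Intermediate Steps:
t(q) = -20 (t(q) = -(-20)*(-3)/3 = -⅓*60 = -20)
t(-653) + 124*(144 - 128) = -20 + 124*(144 - 128) = -20 + 124*16 = -20 + 1984 = 1964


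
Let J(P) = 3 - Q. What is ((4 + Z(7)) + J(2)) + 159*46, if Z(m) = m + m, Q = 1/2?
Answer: 14669/2 ≈ 7334.5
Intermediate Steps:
Q = 1/2 ≈ 0.50000
Z(m) = 2*m
J(P) = 5/2 (J(P) = 3 - 1*1/2 = 3 - 1/2 = 5/2)
((4 + Z(7)) + J(2)) + 159*46 = ((4 + 2*7) + 5/2) + 159*46 = ((4 + 14) + 5/2) + 7314 = (18 + 5/2) + 7314 = 41/2 + 7314 = 14669/2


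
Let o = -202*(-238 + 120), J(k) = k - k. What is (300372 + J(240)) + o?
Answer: 324208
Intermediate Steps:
J(k) = 0
o = 23836 (o = -202*(-118) = 23836)
(300372 + J(240)) + o = (300372 + 0) + 23836 = 300372 + 23836 = 324208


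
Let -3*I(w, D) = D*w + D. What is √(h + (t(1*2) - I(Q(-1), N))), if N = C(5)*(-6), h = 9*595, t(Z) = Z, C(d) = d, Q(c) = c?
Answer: √5357 ≈ 73.192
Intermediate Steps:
h = 5355
N = -30 (N = 5*(-6) = -30)
I(w, D) = -D/3 - D*w/3 (I(w, D) = -(D*w + D)/3 = -(D + D*w)/3 = -D/3 - D*w/3)
√(h + (t(1*2) - I(Q(-1), N))) = √(5355 + (1*2 - (-1)*(-30)*(1 - 1)/3)) = √(5355 + (2 - (-1)*(-30)*0/3)) = √(5355 + (2 - 1*0)) = √(5355 + (2 + 0)) = √(5355 + 2) = √5357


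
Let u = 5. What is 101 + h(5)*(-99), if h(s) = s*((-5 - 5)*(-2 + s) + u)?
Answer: 12476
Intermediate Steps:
h(s) = s*(25 - 10*s) (h(s) = s*((-5 - 5)*(-2 + s) + 5) = s*(-10*(-2 + s) + 5) = s*((20 - 10*s) + 5) = s*(25 - 10*s))
101 + h(5)*(-99) = 101 + (5*5*(5 - 2*5))*(-99) = 101 + (5*5*(5 - 10))*(-99) = 101 + (5*5*(-5))*(-99) = 101 - 125*(-99) = 101 + 12375 = 12476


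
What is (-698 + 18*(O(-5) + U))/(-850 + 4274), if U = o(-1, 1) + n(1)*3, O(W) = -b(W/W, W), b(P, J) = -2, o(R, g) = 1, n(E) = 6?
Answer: -10/107 ≈ -0.093458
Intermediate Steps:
O(W) = 2 (O(W) = -1*(-2) = 2)
U = 19 (U = 1 + 6*3 = 1 + 18 = 19)
(-698 + 18*(O(-5) + U))/(-850 + 4274) = (-698 + 18*(2 + 19))/(-850 + 4274) = (-698 + 18*21)/3424 = (-698 + 378)*(1/3424) = -320*1/3424 = -10/107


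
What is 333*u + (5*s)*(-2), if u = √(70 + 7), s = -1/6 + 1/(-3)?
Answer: 5 + 333*√77 ≈ 2927.1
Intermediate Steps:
s = -½ (s = -1*⅙ + 1*(-⅓) = -⅙ - ⅓ = -½ ≈ -0.50000)
u = √77 ≈ 8.7750
333*u + (5*s)*(-2) = 333*√77 + (5*(-½))*(-2) = 333*√77 - 5/2*(-2) = 333*√77 + 5 = 5 + 333*√77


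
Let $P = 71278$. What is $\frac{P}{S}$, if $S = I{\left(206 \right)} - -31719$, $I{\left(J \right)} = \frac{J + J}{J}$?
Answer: $\frac{71278}{31721} \approx 2.247$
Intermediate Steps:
$I{\left(J \right)} = 2$ ($I{\left(J \right)} = \frac{2 J}{J} = 2$)
$S = 31721$ ($S = 2 - -31719 = 2 + 31719 = 31721$)
$\frac{P}{S} = \frac{71278}{31721}$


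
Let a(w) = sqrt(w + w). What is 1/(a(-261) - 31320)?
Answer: -60/1879201 - I*sqrt(58)/326980974 ≈ -3.1928e-5 - 2.3291e-8*I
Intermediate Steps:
a(w) = sqrt(2)*sqrt(w) (a(w) = sqrt(2*w) = sqrt(2)*sqrt(w))
1/(a(-261) - 31320) = 1/(sqrt(2)*sqrt(-261) - 31320) = 1/(sqrt(2)*(3*I*sqrt(29)) - 31320) = 1/(3*I*sqrt(58) - 31320) = 1/(-31320 + 3*I*sqrt(58))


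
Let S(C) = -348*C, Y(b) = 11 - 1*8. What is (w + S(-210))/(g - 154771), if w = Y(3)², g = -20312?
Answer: -24363/58361 ≈ -0.41745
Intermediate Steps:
Y(b) = 3 (Y(b) = 11 - 8 = 3)
w = 9 (w = 3² = 9)
(w + S(-210))/(g - 154771) = (9 - 348*(-210))/(-20312 - 154771) = (9 + 73080)/(-175083) = 73089*(-1/175083) = -24363/58361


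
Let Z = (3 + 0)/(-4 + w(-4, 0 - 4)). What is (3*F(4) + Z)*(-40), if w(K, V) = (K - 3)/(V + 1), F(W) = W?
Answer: -408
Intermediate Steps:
w(K, V) = (-3 + K)/(1 + V)
Z = -9/5 (Z = (3 + 0)/(-4 + (-3 - 4)/(1 + (0 - 4))) = 3/(-4 - 7/(1 - 4)) = 3/(-4 - 7/(-3)) = 3/(-4 - ⅓*(-7)) = 3/(-4 + 7/3) = 3/(-5/3) = 3*(-⅗) = -9/5 ≈ -1.8000)
(3*F(4) + Z)*(-40) = (3*4 - 9/5)*(-40) = (12 - 9/5)*(-40) = (51/5)*(-40) = -408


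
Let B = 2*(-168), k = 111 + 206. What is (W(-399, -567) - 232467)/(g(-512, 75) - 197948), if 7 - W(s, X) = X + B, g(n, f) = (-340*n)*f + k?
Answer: -231557/12858369 ≈ -0.018008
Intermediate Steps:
k = 317
B = -336
g(n, f) = 317 - 340*f*n (g(n, f) = (-340*n)*f + 317 = -340*f*n + 317 = 317 - 340*f*n)
W(s, X) = 343 - X (W(s, X) = 7 - (X - 336) = 7 - (-336 + X) = 7 + (336 - X) = 343 - X)
(W(-399, -567) - 232467)/(g(-512, 75) - 197948) = ((343 - 1*(-567)) - 232467)/((317 - 340*75*(-512)) - 197948) = ((343 + 567) - 232467)/((317 + 13056000) - 197948) = (910 - 232467)/(13056317 - 197948) = -231557/12858369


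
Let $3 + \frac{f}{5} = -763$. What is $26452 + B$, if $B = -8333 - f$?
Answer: $21949$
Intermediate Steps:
$f = -3830$ ($f = -15 + 5 \left(-763\right) = -15 - 3815 = -3830$)
$B = -4503$ ($B = -8333 - -3830 = -8333 + 3830 = -4503$)
$26452 + B = 26452 - 4503 = 21949$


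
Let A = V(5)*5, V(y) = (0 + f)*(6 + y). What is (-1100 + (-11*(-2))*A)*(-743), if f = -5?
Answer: 5312450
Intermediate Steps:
V(y) = -30 - 5*y (V(y) = (0 - 5)*(6 + y) = -5*(6 + y) = -30 - 5*y)
A = -275 (A = (-30 - 5*5)*5 = (-30 - 25)*5 = -55*5 = -275)
(-1100 + (-11*(-2))*A)*(-743) = (-1100 - 11*(-2)*(-275))*(-743) = (-1100 + 22*(-275))*(-743) = (-1100 - 6050)*(-743) = -7150*(-743) = 5312450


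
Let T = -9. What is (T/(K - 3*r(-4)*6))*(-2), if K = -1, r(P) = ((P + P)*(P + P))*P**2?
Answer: -18/18433 ≈ -0.00097651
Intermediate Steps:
r(P) = 4*P**4 (r(P) = ((2*P)*(2*P))*P**2 = (4*P**2)*P**2 = 4*P**4)
(T/(K - 3*r(-4)*6))*(-2) = (-9/(-1 - 12*(-4)**4*6))*(-2) = (-9/(-1 - 12*256*6))*(-2) = (-9/(-1 - 3*1024*6))*(-2) = (-9/(-1 - 3072*6))*(-2) = (-9/(-1 - 18432))*(-2) = (-9/(-18433))*(-2) = -1/18433*(-9)*(-2) = (9/18433)*(-2) = -18/18433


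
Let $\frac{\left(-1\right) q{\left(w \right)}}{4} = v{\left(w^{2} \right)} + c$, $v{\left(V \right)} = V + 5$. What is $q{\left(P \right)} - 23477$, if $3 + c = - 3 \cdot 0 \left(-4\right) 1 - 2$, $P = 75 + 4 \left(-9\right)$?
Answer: $-29561$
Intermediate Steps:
$P = 39$ ($P = 75 - 36 = 39$)
$v{\left(V \right)} = 5 + V$
$c = -5$ ($c = -3 - \left(2 + 3 \cdot 0 \left(-4\right) 1\right) = -3 - \left(2 + 3 \cdot 0 \cdot 1\right) = -3 - 2 = -5$)
$q{\left(w \right)} = - 4 w^{2}$ ($q{\left(w \right)} = - 4 \left(\left(5 + w^{2}\right) - 5\right) = - 4 w^{2}$)
$q{\left(P \right)} - 23477 = - 4 \cdot 39^{2} - 23477 = \left(-4\right) 1521 - 23477 = -6084 - 23477 = -29561$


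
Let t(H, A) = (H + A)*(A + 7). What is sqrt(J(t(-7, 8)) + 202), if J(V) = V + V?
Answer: 2*sqrt(58) ≈ 15.232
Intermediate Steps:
t(H, A) = (7 + A)*(A + H) (t(H, A) = (A + H)*(7 + A) = (7 + A)*(A + H))
J(V) = 2*V
sqrt(J(t(-7, 8)) + 202) = sqrt(2*(8**2 + 7*8 + 7*(-7) + 8*(-7)) + 202) = sqrt(2*(64 + 56 - 49 - 56) + 202) = sqrt(2*15 + 202) = sqrt(30 + 202) = sqrt(232) = 2*sqrt(58)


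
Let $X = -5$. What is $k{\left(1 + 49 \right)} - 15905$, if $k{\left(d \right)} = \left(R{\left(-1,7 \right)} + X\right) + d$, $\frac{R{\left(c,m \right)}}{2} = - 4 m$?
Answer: $-15916$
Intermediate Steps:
$R{\left(c,m \right)} = - 8 m$ ($R{\left(c,m \right)} = 2 \left(- 4 m\right) = - 8 m$)
$k{\left(d \right)} = -61 + d$ ($k{\left(d \right)} = \left(\left(-8\right) 7 - 5\right) + d = \left(-56 - 5\right) + d = -61 + d$)
$k{\left(1 + 49 \right)} - 15905 = \left(-61 + \left(1 + 49\right)\right) - 15905 = \left(-61 + 50\right) - 15905 = -11 - 15905 = -15916$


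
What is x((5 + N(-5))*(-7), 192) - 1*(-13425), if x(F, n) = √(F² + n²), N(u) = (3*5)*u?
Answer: 13425 + 2*√69241 ≈ 13951.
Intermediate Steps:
N(u) = 15*u
x((5 + N(-5))*(-7), 192) - 1*(-13425) = √(((5 + 15*(-5))*(-7))² + 192²) - 1*(-13425) = √(((5 - 75)*(-7))² + 36864) + 13425 = √((-70*(-7))² + 36864) + 13425 = √(490² + 36864) + 13425 = √(240100 + 36864) + 13425 = √276964 + 13425 = 2*√69241 + 13425 = 13425 + 2*√69241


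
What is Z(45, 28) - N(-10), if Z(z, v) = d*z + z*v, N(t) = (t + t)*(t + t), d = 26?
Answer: 2030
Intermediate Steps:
N(t) = 4*t² (N(t) = (2*t)*(2*t) = 4*t²)
Z(z, v) = 26*z + v*z (Z(z, v) = 26*z + z*v = 26*z + v*z)
Z(45, 28) - N(-10) = 45*(26 + 28) - 4*(-10)² = 45*54 - 4*100 = 2430 - 1*400 = 2430 - 400 = 2030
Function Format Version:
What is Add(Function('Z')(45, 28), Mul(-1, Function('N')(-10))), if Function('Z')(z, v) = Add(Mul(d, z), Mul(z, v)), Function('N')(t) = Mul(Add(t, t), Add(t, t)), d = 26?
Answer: 2030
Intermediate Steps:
Function('N')(t) = Mul(4, Pow(t, 2)) (Function('N')(t) = Mul(Mul(2, t), Mul(2, t)) = Mul(4, Pow(t, 2)))
Function('Z')(z, v) = Add(Mul(26, z), Mul(v, z)) (Function('Z')(z, v) = Add(Mul(26, z), Mul(z, v)) = Add(Mul(26, z), Mul(v, z)))
Add(Function('Z')(45, 28), Mul(-1, Function('N')(-10))) = Add(Mul(45, Add(26, 28)), Mul(-1, Mul(4, Pow(-10, 2)))) = Add(Mul(45, 54), Mul(-1, Mul(4, 100))) = Add(2430, Mul(-1, 400)) = Add(2430, -400) = 2030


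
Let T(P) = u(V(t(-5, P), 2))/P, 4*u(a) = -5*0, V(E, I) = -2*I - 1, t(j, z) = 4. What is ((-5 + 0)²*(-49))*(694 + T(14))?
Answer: -850150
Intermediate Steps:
V(E, I) = -1 - 2*I
u(a) = 0 (u(a) = (-5*0)/4 = (¼)*0 = 0)
T(P) = 0 (T(P) = 0/P = 0)
((-5 + 0)²*(-49))*(694 + T(14)) = ((-5 + 0)²*(-49))*(694 + 0) = ((-5)²*(-49))*694 = (25*(-49))*694 = -1225*694 = -850150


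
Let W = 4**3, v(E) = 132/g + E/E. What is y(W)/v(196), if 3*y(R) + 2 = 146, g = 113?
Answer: 5424/245 ≈ 22.139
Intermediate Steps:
v(E) = 245/113 (v(E) = 132/113 + E/E = 132*(1/113) + 1 = 132/113 + 1 = 245/113)
W = 64
y(R) = 48 (y(R) = -2/3 + (1/3)*146 = -2/3 + 146/3 = 48)
y(W)/v(196) = 48/(245/113) = 48*(113/245) = 5424/245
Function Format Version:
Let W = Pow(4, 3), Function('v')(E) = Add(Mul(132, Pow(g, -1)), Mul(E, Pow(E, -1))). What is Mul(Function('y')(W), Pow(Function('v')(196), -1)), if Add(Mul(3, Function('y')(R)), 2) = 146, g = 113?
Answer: Rational(5424, 245) ≈ 22.139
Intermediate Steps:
Function('v')(E) = Rational(245, 113) (Function('v')(E) = Add(Mul(132, Pow(113, -1)), Mul(E, Pow(E, -1))) = Add(Mul(132, Rational(1, 113)), 1) = Add(Rational(132, 113), 1) = Rational(245, 113))
W = 64
Function('y')(R) = 48 (Function('y')(R) = Add(Rational(-2, 3), Mul(Rational(1, 3), 146)) = Add(Rational(-2, 3), Rational(146, 3)) = 48)
Mul(Function('y')(W), Pow(Function('v')(196), -1)) = Mul(48, Pow(Rational(245, 113), -1)) = Mul(48, Rational(113, 245)) = Rational(5424, 245)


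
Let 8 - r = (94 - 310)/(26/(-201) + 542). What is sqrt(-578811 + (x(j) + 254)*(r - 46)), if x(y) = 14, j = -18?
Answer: I*sqrt(436612548981107)/27229 ≈ 767.39*I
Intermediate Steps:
r = 228686/27229 (r = 8 - (94 - 310)/(26/(-201) + 542) = 8 - (-216)/(26*(-1/201) + 542) = 8 - (-216)/(-26/201 + 542) = 8 - (-216)/108916/201 = 8 - (-216)*201/108916 = 8 - 1*(-10854/27229) = 8 + 10854/27229 = 228686/27229 ≈ 8.3986)
sqrt(-578811 + (x(j) + 254)*(r - 46)) = sqrt(-578811 + (14 + 254)*(228686/27229 - 46)) = sqrt(-578811 + 268*(-1023848/27229)) = sqrt(-578811 - 274391264/27229) = sqrt(-16034835983/27229) = I*sqrt(436612548981107)/27229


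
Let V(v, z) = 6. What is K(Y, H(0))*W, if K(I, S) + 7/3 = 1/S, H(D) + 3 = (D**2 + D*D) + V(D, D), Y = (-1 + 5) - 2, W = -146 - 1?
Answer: 294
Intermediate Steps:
W = -147
Y = 2 (Y = 4 - 2 = 2)
H(D) = 3 + 2*D**2 (H(D) = -3 + ((D**2 + D*D) + 6) = -3 + ((D**2 + D**2) + 6) = -3 + (2*D**2 + 6) = -3 + (6 + 2*D**2) = 3 + 2*D**2)
K(I, S) = -7/3 + 1/S
K(Y, H(0))*W = (-7/3 + 1/(3 + 2*0**2))*(-147) = (-7/3 + 1/(3 + 2*0))*(-147) = (-7/3 + 1/(3 + 0))*(-147) = (-7/3 + 1/3)*(-147) = -2*(-147) = 294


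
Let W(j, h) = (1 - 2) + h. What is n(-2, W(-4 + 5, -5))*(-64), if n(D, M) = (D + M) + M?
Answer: 896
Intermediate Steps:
W(j, h) = -1 + h
n(D, M) = D + 2*M
n(-2, W(-4 + 5, -5))*(-64) = (-2 + 2*(-1 - 5))*(-64) = (-2 + 2*(-6))*(-64) = (-2 - 12)*(-64) = -14*(-64) = 896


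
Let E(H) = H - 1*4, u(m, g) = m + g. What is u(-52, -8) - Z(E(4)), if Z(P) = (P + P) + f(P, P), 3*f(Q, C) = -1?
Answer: -179/3 ≈ -59.667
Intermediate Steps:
u(m, g) = g + m
f(Q, C) = -⅓ (f(Q, C) = (⅓)*(-1) = -⅓)
E(H) = -4 + H (E(H) = H - 4 = -4 + H)
Z(P) = -⅓ + 2*P (Z(P) = (P + P) - ⅓ = 2*P - ⅓ = -⅓ + 2*P)
u(-52, -8) - Z(E(4)) = (-8 - 52) - (-⅓ + 2*(-4 + 4)) = -60 - (-⅓ + 2*0) = -60 - (-⅓ + 0) = -60 - 1*(-⅓) = -60 + ⅓ = -179/3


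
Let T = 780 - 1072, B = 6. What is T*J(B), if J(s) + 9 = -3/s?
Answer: 2774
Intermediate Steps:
J(s) = -9 - 3/s
T = -292
T*J(B) = -292*(-9 - 3/6) = -292*(-9 - 3*⅙) = -292*(-9 - ½) = -292*(-19/2) = 2774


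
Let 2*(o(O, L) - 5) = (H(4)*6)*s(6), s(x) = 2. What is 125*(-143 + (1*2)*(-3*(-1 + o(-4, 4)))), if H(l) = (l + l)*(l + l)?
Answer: -308875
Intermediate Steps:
H(l) = 4*l**2 (H(l) = (2*l)*(2*l) = 4*l**2)
o(O, L) = 389 (o(O, L) = 5 + (((4*4**2)*6)*2)/2 = 5 + (((4*16)*6)*2)/2 = 5 + ((64*6)*2)/2 = 5 + (384*2)/2 = 5 + (1/2)*768 = 5 + 384 = 389)
125*(-143 + (1*2)*(-3*(-1 + o(-4, 4)))) = 125*(-143 + (1*2)*(-3*(-1 + 389))) = 125*(-143 + 2*(-3*388)) = 125*(-143 + 2*(-1164)) = 125*(-143 - 2328) = 125*(-2471) = -308875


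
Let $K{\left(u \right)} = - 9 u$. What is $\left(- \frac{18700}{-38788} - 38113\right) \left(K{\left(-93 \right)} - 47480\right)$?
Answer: $\frac{17238184022298}{9697} \approx 1.7777 \cdot 10^{9}$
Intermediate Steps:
$\left(- \frac{18700}{-38788} - 38113\right) \left(K{\left(-93 \right)} - 47480\right) = \left(- \frac{18700}{-38788} - 38113\right) \left(\left(-9\right) \left(-93\right) - 47480\right) = \left(\left(-18700\right) \left(- \frac{1}{38788}\right) - 38113\right) \left(837 - 47480\right) = \left(\frac{4675}{9697} - 38113\right) \left(-46643\right) = \left(- \frac{369577086}{9697}\right) \left(-46643\right) = \frac{17238184022298}{9697}$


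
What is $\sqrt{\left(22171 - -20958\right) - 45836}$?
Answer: $i \sqrt{2707} \approx 52.029 i$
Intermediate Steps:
$\sqrt{\left(22171 - -20958\right) - 45836} = \sqrt{\left(22171 + 20958\right) - 45836} = \sqrt{43129 - 45836} = \sqrt{-2707} = i \sqrt{2707}$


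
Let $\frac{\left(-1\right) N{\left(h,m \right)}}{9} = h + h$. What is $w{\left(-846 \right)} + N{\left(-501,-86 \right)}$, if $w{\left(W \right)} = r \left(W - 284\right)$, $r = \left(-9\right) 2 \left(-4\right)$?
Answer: $-72342$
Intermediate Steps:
$r = 72$ ($r = \left(-18\right) \left(-4\right) = 72$)
$N{\left(h,m \right)} = - 18 h$ ($N{\left(h,m \right)} = - 9 \left(h + h\right) = - 9 \cdot 2 h = - 18 h$)
$w{\left(W \right)} = -20448 + 72 W$ ($w{\left(W \right)} = 72 \left(W - 284\right) = 72 \left(-284 + W\right) = -20448 + 72 W$)
$w{\left(-846 \right)} + N{\left(-501,-86 \right)} = \left(-20448 + 72 \left(-846\right)\right) - -9018 = \left(-20448 - 60912\right) + 9018 = -81360 + 9018 = -72342$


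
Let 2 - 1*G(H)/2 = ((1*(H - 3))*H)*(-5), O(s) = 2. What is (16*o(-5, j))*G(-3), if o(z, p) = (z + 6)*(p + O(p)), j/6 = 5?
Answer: 94208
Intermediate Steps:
j = 30 (j = 6*5 = 30)
G(H) = 4 + 10*H*(-3 + H) (G(H) = 4 - 2*(1*(H - 3))*H*(-5) = 4 - 2*(1*(-3 + H))*H*(-5) = 4 - 2*(-3 + H)*H*(-5) = 4 - 2*H*(-3 + H)*(-5) = 4 - (-10)*H*(-3 + H) = 4 + 10*H*(-3 + H))
o(z, p) = (2 + p)*(6 + z) (o(z, p) = (z + 6)*(p + 2) = (6 + z)*(2 + p) = (2 + p)*(6 + z))
(16*o(-5, j))*G(-3) = (16*(12 + 2*(-5) + 6*30 + 30*(-5)))*(4 - 30*(-3) + 10*(-3)²) = (16*(12 - 10 + 180 - 150))*(4 + 90 + 10*9) = (16*32)*(4 + 90 + 90) = 512*184 = 94208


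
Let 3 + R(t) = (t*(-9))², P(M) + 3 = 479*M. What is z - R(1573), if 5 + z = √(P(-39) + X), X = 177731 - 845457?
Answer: -200420651 + I*√686410 ≈ -2.0042e+8 + 828.5*I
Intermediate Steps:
P(M) = -3 + 479*M
X = -667726
z = -5 + I*√686410 (z = -5 + √((-3 + 479*(-39)) - 667726) = -5 + √((-3 - 18681) - 667726) = -5 + √(-18684 - 667726) = -5 + √(-686410) = -5 + I*√686410 ≈ -5.0 + 828.5*I)
R(t) = -3 + 81*t² (R(t) = -3 + (t*(-9))² = -3 + (-9*t)² = -3 + 81*t²)
z - R(1573) = (-5 + I*√686410) - (-3 + 81*1573²) = (-5 + I*√686410) - (-3 + 81*2474329) = (-5 + I*√686410) - (-3 + 200420649) = (-5 + I*√686410) - 1*200420646 = (-5 + I*√686410) - 200420646 = -200420651 + I*√686410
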